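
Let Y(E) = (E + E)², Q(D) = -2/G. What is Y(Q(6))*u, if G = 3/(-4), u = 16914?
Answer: 1443328/3 ≈ 4.8111e+5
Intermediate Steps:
G = -¾ (G = 3*(-¼) = -¾ ≈ -0.75000)
Q(D) = 8/3 (Q(D) = -2/(-¾) = -2*(-4/3) = 8/3)
Y(E) = 4*E² (Y(E) = (2*E)² = 4*E²)
Y(Q(6))*u = (4*(8/3)²)*16914 = (4*(64/9))*16914 = (256/9)*16914 = 1443328/3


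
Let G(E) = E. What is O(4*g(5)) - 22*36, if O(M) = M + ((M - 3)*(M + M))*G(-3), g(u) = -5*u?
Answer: -62692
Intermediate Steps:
O(M) = M - 6*M*(-3 + M) (O(M) = M + ((M - 3)*(M + M))*(-3) = M + ((-3 + M)*(2*M))*(-3) = M + (2*M*(-3 + M))*(-3) = M - 6*M*(-3 + M))
O(4*g(5)) - 22*36 = (4*(-5*5))*(19 - 24*(-5*5)) - 22*36 = (4*(-25))*(19 - 24*(-25)) - 792 = -100*(19 - 6*(-100)) - 792 = -100*(19 + 600) - 792 = -100*619 - 792 = -61900 - 792 = -62692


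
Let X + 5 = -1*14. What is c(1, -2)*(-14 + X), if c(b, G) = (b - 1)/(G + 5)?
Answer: 0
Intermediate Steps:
c(b, G) = (-1 + b)/(5 + G)
X = -19 (X = -5 - 1*14 = -5 - 14 = -19)
c(1, -2)*(-14 + X) = ((-1 + 1)/(5 - 2))*(-14 - 19) = (0/3)*(-33) = ((1/3)*0)*(-33) = 0*(-33) = 0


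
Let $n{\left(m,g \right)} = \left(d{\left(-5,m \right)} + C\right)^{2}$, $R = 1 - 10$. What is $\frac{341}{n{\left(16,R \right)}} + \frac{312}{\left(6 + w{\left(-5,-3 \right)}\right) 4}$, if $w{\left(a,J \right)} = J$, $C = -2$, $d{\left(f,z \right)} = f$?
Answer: $\frac{1615}{49} \approx 32.959$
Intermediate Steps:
$R = -9$ ($R = 1 - 10 = -9$)
$n{\left(m,g \right)} = 49$ ($n{\left(m,g \right)} = \left(-5 - 2\right)^{2} = \left(-7\right)^{2} = 49$)
$\frac{341}{n{\left(16,R \right)}} + \frac{312}{\left(6 + w{\left(-5,-3 \right)}\right) 4} = \frac{341}{49} + \frac{312}{\left(6 - 3\right) 4} = 341 \cdot \frac{1}{49} + \frac{312}{3 \cdot 4} = \frac{341}{49} + \frac{312}{12} = \frac{341}{49} + 312 \cdot \frac{1}{12} = \frac{341}{49} + 26 = \frac{1615}{49}$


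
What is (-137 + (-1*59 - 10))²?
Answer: 42436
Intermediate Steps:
(-137 + (-1*59 - 10))² = (-137 + (-59 - 10))² = (-137 - 69)² = (-206)² = 42436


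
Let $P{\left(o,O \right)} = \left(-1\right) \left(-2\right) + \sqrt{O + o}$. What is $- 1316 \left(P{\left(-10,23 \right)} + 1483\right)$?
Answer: $-1954260 - 1316 \sqrt{13} \approx -1.959 \cdot 10^{6}$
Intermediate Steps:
$P{\left(o,O \right)} = 2 + \sqrt{O + o}$
$- 1316 \left(P{\left(-10,23 \right)} + 1483\right) = - 1316 \left(\left(2 + \sqrt{23 - 10}\right) + 1483\right) = - 1316 \left(\left(2 + \sqrt{13}\right) + 1483\right) = - 1316 \left(1485 + \sqrt{13}\right) = -1954260 - 1316 \sqrt{13}$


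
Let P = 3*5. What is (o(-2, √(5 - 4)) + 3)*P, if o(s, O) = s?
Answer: 15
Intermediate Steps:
P = 15
(o(-2, √(5 - 4)) + 3)*P = (-2 + 3)*15 = 1*15 = 15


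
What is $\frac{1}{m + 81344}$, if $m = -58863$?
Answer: $\frac{1}{22481} \approx 4.4482 \cdot 10^{-5}$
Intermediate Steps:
$\frac{1}{m + 81344} = \frac{1}{-58863 + 81344} = \frac{1}{22481}$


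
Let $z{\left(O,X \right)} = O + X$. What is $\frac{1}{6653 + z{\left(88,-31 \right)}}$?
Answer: $\frac{1}{6710} \approx 0.00014903$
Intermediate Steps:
$\frac{1}{6653 + z{\left(88,-31 \right)}} = \frac{1}{6653 + \left(88 - 31\right)} = \frac{1}{6653 + 57} = \frac{1}{6710}$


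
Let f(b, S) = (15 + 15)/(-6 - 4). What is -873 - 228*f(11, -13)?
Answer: -189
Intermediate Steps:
f(b, S) = -3 (f(b, S) = 30/(-10) = 30*(-⅒) = -3)
-873 - 228*f(11, -13) = -873 - 228*(-3) = -873 + 684 = -189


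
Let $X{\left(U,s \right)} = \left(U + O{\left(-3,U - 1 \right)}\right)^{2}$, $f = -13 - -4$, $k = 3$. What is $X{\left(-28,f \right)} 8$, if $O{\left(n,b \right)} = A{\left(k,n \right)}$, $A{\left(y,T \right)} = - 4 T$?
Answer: $2048$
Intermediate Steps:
$O{\left(n,b \right)} = - 4 n$
$f = -9$ ($f = -13 + 4 = -9$)
$X{\left(U,s \right)} = \left(12 + U\right)^{2}$ ($X{\left(U,s \right)} = \left(U - -12\right)^{2} = \left(U + 12\right)^{2} = \left(12 + U\right)^{2}$)
$X{\left(-28,f \right)} 8 = \left(12 - 28\right)^{2} \cdot 8 = \left(-16\right)^{2} \cdot 8 = 256 \cdot 8 = 2048$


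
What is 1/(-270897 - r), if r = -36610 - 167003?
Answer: -1/67284 ≈ -1.4862e-5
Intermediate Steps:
r = -203613
1/(-270897 - r) = 1/(-270897 - 1*(-203613)) = 1/(-270897 + 203613) = 1/(-67284) = -1/67284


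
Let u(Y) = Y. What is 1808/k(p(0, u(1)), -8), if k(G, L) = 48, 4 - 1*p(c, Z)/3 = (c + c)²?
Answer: 113/3 ≈ 37.667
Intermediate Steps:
p(c, Z) = 12 - 12*c² (p(c, Z) = 12 - 3*(c + c)² = 12 - 3*4*c² = 12 - 12*c²)
1808/k(p(0, u(1)), -8) = 1808/48 = 1808*(1/48) = 113/3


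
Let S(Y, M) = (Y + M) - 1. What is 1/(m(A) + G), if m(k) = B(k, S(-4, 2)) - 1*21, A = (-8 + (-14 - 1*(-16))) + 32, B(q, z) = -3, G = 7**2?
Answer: 1/25 ≈ 0.040000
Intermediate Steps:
G = 49
S(Y, M) = -1 + M + Y (S(Y, M) = (M + Y) - 1 = -1 + M + Y)
A = 26 (A = (-8 + (-14 + 16)) + 32 = (-8 + 2) + 32 = -6 + 32 = 26)
m(k) = -24 (m(k) = -3 - 1*21 = -3 - 21 = -24)
1/(m(A) + G) = 1/(-24 + 49) = 1/25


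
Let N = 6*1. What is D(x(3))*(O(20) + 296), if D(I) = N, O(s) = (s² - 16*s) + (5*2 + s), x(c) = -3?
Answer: 2436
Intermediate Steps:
N = 6
O(s) = 10 + s² - 15*s (O(s) = (s² - 16*s) + (10 + s) = 10 + s² - 15*s)
D(I) = 6
D(x(3))*(O(20) + 296) = 6*((10 + 20² - 15*20) + 296) = 6*((10 + 400 - 300) + 296) = 6*(110 + 296) = 6*406 = 2436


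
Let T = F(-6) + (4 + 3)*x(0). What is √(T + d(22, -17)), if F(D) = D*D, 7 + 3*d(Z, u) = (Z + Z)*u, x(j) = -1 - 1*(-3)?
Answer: 11*I*√15/3 ≈ 14.201*I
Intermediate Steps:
x(j) = 2 (x(j) = -1 + 3 = 2)
d(Z, u) = -7/3 + 2*Z*u/3 (d(Z, u) = -7/3 + ((Z + Z)*u)/3 = -7/3 + ((2*Z)*u)/3 = -7/3 + (2*Z*u)/3 = -7/3 + 2*Z*u/3)
F(D) = D²
T = 50 (T = (-6)² + (4 + 3)*2 = 36 + 7*2 = 36 + 14 = 50)
√(T + d(22, -17)) = √(50 + (-7/3 + (⅔)*22*(-17))) = √(50 + (-7/3 - 748/3)) = √(50 - 755/3) = √(-605/3) = 11*I*√15/3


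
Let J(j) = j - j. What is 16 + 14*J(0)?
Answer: 16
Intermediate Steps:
J(j) = 0
16 + 14*J(0) = 16 + 14*0 = 16 + 0 = 16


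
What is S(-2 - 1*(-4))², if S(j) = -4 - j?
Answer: 36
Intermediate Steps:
S(-2 - 1*(-4))² = (-4 - (-2 - 1*(-4)))² = (-4 - (-2 + 4))² = (-4 - 1*2)² = (-4 - 2)² = (-6)² = 36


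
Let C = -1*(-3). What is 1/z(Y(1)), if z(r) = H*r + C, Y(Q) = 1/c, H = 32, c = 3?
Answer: 3/41 ≈ 0.073171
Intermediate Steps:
C = 3
Y(Q) = ⅓ (Y(Q) = 1/3 = ⅓)
z(r) = 3 + 32*r (z(r) = 32*r + 3 = 3 + 32*r)
1/z(Y(1)) = 1/(3 + 32*(⅓)) = 1/(3 + 32/3) = 1/(41/3) = 3/41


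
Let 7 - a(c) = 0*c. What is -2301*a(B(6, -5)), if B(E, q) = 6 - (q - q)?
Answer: -16107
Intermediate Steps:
B(E, q) = 6 (B(E, q) = 6 - 1*0 = 6 + 0 = 6)
a(c) = 7 (a(c) = 7 - 0*c = 7 - 1*0 = 7 + 0 = 7)
-2301*a(B(6, -5)) = -2301*7 = -16107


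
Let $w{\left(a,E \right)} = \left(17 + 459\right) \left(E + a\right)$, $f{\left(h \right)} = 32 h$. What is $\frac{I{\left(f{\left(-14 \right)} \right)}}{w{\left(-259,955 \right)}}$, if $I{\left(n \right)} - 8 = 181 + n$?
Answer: $- \frac{37}{47328} \approx -0.00078178$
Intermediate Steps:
$w{\left(a,E \right)} = 476 E + 476 a$ ($w{\left(a,E \right)} = 476 \left(E + a\right) = 476 E + 476 a$)
$I{\left(n \right)} = 189 + n$ ($I{\left(n \right)} = 8 + \left(181 + n\right) = 189 + n$)
$\frac{I{\left(f{\left(-14 \right)} \right)}}{w{\left(-259,955 \right)}} = \frac{189 + 32 \left(-14\right)}{476 \cdot 955 + 476 \left(-259\right)} = \frac{189 - 448}{454580 - 123284} = - \frac{259}{331296} = \left(-259\right) \frac{1}{331296} = - \frac{37}{47328}$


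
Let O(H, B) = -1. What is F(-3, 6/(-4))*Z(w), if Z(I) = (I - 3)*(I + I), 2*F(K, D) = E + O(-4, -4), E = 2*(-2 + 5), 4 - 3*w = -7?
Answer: 110/9 ≈ 12.222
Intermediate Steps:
w = 11/3 (w = 4/3 - 1/3*(-7) = 4/3 + 7/3 = 11/3 ≈ 3.6667)
E = 6 (E = 2*3 = 6)
F(K, D) = 5/2 (F(K, D) = (6 - 1)/2 = (1/2)*5 = 5/2)
Z(I) = 2*I*(-3 + I) (Z(I) = (-3 + I)*(2*I) = 2*I*(-3 + I))
F(-3, 6/(-4))*Z(w) = 5*(2*(11/3)*(-3 + 11/3))/2 = 5*(2*(11/3)*(2/3))/2 = (5/2)*(44/9) = 110/9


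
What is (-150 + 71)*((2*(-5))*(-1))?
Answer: -790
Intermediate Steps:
(-150 + 71)*((2*(-5))*(-1)) = -(-790)*(-1) = -79*10 = -790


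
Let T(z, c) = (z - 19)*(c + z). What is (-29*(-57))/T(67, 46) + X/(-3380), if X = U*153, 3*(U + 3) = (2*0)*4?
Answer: 673063/1527760 ≈ 0.44056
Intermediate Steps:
U = -3 (U = -3 + ((2*0)*4)/3 = -3 + (0*4)/3 = -3 + (1/3)*0 = -3 + 0 = -3)
X = -459 (X = -3*153 = -459)
T(z, c) = (-19 + z)*(c + z)
(-29*(-57))/T(67, 46) + X/(-3380) = (-29*(-57))/(67**2 - 19*46 - 19*67 + 46*67) - 459/(-3380) = 1653/(4489 - 874 - 1273 + 3082) - 459*(-1/3380) = 1653/5424 + 459/3380 = 1653*(1/5424) + 459/3380 = 551/1808 + 459/3380 = 673063/1527760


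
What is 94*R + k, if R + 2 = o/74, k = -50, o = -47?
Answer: -11015/37 ≈ -297.70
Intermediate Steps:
R = -195/74 (R = -2 - 47/74 = -195/74 ≈ -2.6351)
94*R + k = 94*(-195/74) - 50 = -9165/37 - 50 = -11015/37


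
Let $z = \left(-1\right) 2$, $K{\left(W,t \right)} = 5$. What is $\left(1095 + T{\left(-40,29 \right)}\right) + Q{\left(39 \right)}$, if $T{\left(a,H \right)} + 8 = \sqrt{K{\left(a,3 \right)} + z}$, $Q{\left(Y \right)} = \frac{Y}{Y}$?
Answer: $1088 + \sqrt{3} \approx 1089.7$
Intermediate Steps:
$Q{\left(Y \right)} = 1$
$z = -2$
$T{\left(a,H \right)} = -8 + \sqrt{3}$ ($T{\left(a,H \right)} = -8 + \sqrt{5 - 2} = -8 + \sqrt{3}$)
$\left(1095 + T{\left(-40,29 \right)}\right) + Q{\left(39 \right)} = \left(1095 - \left(8 - \sqrt{3}\right)\right) + 1 = \left(1087 + \sqrt{3}\right) + 1 = 1088 + \sqrt{3}$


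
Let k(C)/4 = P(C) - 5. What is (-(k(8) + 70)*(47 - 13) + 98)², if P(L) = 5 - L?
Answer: 1425636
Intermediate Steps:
k(C) = -4*C (k(C) = 4*((5 - C) - 5) = 4*(-C) = -4*C)
(-(k(8) + 70)*(47 - 13) + 98)² = (-(-4*8 + 70)*(47 - 13) + 98)² = (-(-32 + 70)*34 + 98)² = (-38*34 + 98)² = (-1*1292 + 98)² = (-1292 + 98)² = (-1194)² = 1425636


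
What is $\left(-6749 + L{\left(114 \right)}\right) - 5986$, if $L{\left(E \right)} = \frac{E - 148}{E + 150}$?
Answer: $- \frac{1681037}{132} \approx -12735.0$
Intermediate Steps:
$L{\left(E \right)} = \frac{-148 + E}{150 + E}$
$\left(-6749 + L{\left(114 \right)}\right) - 5986 = \left(-6749 + \frac{-148 + 114}{150 + 114}\right) - 5986 = \left(-6749 + \frac{1}{264} \left(-34\right)\right) - 5986 = \left(-6749 - \frac{17}{132}\right) - 5986 = - \frac{890885}{132} - 5986 = - \frac{1681037}{132}$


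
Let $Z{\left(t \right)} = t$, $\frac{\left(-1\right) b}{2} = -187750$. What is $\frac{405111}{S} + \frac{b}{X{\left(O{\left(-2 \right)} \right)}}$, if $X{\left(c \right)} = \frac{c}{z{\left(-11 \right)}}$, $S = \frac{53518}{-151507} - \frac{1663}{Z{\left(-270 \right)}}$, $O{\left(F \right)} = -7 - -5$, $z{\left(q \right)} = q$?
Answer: $\frac{507081677950040}{237506281} \approx 2.135 \cdot 10^{6}$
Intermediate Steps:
$O{\left(F \right)} = -2$ ($O{\left(F \right)} = -7 + 5 = -2$)
$b = 375500$ ($b = \left(-2\right) \left(-187750\right) = 375500$)
$S = \frac{237506281}{40906890}$ ($S = \frac{53518}{-151507} - \frac{1663}{-270} = 53518 \left(- \frac{1}{151507}\right) - - \frac{1663}{270} = - \frac{53518}{151507} + \frac{1663}{270} = \frac{237506281}{40906890} \approx 5.806$)
$X{\left(c \right)} = - \frac{c}{11}$ ($X{\left(c \right)} = \frac{c}{-11} = c \left(- \frac{1}{11}\right) = - \frac{c}{11}$)
$\frac{405111}{S} + \frac{b}{X{\left(O{\left(-2 \right)} \right)}} = \frac{405111}{\frac{237506281}{40906890}} + \frac{375500}{\left(- \frac{1}{11}\right) \left(-2\right)} = 405111 \cdot \frac{40906890}{237506281} + \frac{375500}{\frac{2}{11}} = \frac{16571831114790}{237506281} + 375500 \cdot \frac{11}{2} = \frac{16571831114790}{237506281} + 2065250 = \frac{507081677950040}{237506281}$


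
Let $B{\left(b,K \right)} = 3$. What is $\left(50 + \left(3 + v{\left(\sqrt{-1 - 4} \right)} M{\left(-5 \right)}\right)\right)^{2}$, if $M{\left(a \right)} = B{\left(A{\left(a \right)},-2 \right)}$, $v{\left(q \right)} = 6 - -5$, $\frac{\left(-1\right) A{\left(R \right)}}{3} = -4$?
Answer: $7396$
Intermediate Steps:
$A{\left(R \right)} = 12$ ($A{\left(R \right)} = \left(-3\right) \left(-4\right) = 12$)
$v{\left(q \right)} = 11$ ($v{\left(q \right)} = 6 + 5 = 11$)
$M{\left(a \right)} = 3$
$\left(50 + \left(3 + v{\left(\sqrt{-1 - 4} \right)} M{\left(-5 \right)}\right)\right)^{2} = \left(50 + \left(3 + 11 \cdot 3\right)\right)^{2} = \left(50 + \left(3 + 33\right)\right)^{2} = \left(50 + 36\right)^{2} = 86^{2} = 7396$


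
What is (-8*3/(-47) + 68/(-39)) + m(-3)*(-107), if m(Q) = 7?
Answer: -1375177/1833 ≈ -750.23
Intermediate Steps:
(-8*3/(-47) + 68/(-39)) + m(-3)*(-107) = (-8*3/(-47) + 68/(-39)) + 7*(-107) = (-24*(-1/47) + 68*(-1/39)) - 749 = (24/47 - 68/39) - 749 = -2260/1833 - 749 = -1375177/1833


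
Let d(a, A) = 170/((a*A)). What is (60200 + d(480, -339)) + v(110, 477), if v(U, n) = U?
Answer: 981364303/16272 ≈ 60310.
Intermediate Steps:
d(a, A) = 170/(A*a) (d(a, A) = 170/((A*a)) = 170*(1/(A*a)) = 170/(A*a))
(60200 + d(480, -339)) + v(110, 477) = (60200 + 170/(-339*480)) + 110 = (60200 + 170*(-1/339)*(1/480)) + 110 = (60200 - 17/16272) + 110 = 979574383/16272 + 110 = 981364303/16272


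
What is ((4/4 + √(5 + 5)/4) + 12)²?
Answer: (52 + √10)²/16 ≈ 190.18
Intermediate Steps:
((4/4 + √(5 + 5)/4) + 12)² = ((4*(¼) + √10*(¼)) + 12)² = ((1 + √10/4) + 12)² = (13 + √10/4)²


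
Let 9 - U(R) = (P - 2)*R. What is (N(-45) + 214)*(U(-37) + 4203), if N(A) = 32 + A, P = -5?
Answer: 794553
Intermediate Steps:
U(R) = 9 + 7*R (U(R) = 9 - (-5 - 2)*R = 9 - (-7)*R = 9 + 7*R)
(N(-45) + 214)*(U(-37) + 4203) = ((32 - 45) + 214)*((9 + 7*(-37)) + 4203) = (-13 + 214)*((9 - 259) + 4203) = 201*(-250 + 4203) = 201*3953 = 794553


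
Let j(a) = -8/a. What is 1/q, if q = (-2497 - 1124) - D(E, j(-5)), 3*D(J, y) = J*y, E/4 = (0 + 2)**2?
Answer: -15/54443 ≈ -0.00027552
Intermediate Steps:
E = 16 (E = 4*(0 + 2)**2 = 4*2**2 = 4*4 = 16)
D(J, y) = J*y/3 (D(J, y) = (J*y)/3 = J*y/3)
q = -54443/15 (q = (-2497 - 1124) - 16*(-8/(-5))/3 = -3621 - 16*(-8*(-1/5))/3 = -3621 - 16*8/(3*5) = -3621 - 1*128/15 = -3621 - 128/15 = -54443/15 ≈ -3629.5)
1/q = 1/(-54443/15) = -15/54443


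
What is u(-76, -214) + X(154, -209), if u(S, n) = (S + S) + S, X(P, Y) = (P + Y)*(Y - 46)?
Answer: 13797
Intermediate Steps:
X(P, Y) = (-46 + Y)*(P + Y) (X(P, Y) = (P + Y)*(-46 + Y) = (-46 + Y)*(P + Y))
u(S, n) = 3*S (u(S, n) = 2*S + S = 3*S)
u(-76, -214) + X(154, -209) = 3*(-76) + ((-209)**2 - 46*154 - 46*(-209) + 154*(-209)) = -228 + (43681 - 7084 + 9614 - 32186) = -228 + 14025 = 13797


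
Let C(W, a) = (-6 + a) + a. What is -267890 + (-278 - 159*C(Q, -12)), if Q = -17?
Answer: -263398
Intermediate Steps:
C(W, a) = -6 + 2*a
-267890 + (-278 - 159*C(Q, -12)) = -267890 + (-278 - 159*(-6 + 2*(-12))) = -267890 + (-278 - 159*(-6 - 24)) = -267890 + (-278 - 159*(-30)) = -267890 + (-278 + 4770) = -267890 + 4492 = -263398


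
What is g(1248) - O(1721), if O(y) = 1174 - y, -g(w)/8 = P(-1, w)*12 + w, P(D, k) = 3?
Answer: -9725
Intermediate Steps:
g(w) = -288 - 8*w (g(w) = -8*(3*12 + w) = -8*(36 + w) = -288 - 8*w)
g(1248) - O(1721) = (-288 - 8*1248) - (1174 - 1*1721) = (-288 - 9984) - (1174 - 1721) = -10272 - 1*(-547) = -10272 + 547 = -9725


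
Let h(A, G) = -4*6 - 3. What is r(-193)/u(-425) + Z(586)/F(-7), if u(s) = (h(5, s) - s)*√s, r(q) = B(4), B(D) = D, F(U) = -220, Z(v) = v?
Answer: -293/110 - 2*I*√17/16915 ≈ -2.6636 - 0.00048751*I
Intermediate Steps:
h(A, G) = -27 (h(A, G) = -24 - 3 = -27)
r(q) = 4
u(s) = √s*(-27 - s) (u(s) = (-27 - s)*√s = √s*(-27 - s))
r(-193)/u(-425) + Z(586)/F(-7) = 4/((√(-425)*(-27 - 1*(-425)))) + 586/(-220) = 4/(((5*I*√17)*(-27 + 425))) + 586*(-1/220) = 4/(((5*I*√17)*398)) - 293/110 = 4/((1990*I*√17)) - 293/110 = 4*(-I*√17/33830) - 293/110 = -2*I*√17/16915 - 293/110 = -293/110 - 2*I*√17/16915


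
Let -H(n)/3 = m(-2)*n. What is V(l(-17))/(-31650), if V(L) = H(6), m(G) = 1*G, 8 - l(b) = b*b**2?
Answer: -6/5275 ≈ -0.0011374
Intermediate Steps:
l(b) = 8 - b**3 (l(b) = 8 - b*b**2 = 8 - b**3)
m(G) = G
H(n) = 6*n (H(n) = -(-6)*n = 6*n)
V(L) = 36 (V(L) = 6*6 = 36)
V(l(-17))/(-31650) = 36/(-31650) = 36*(-1/31650) = -6/5275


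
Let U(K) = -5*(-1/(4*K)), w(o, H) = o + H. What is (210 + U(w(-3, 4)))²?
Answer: 714025/16 ≈ 44627.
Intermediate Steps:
w(o, H) = H + o
U(K) = 5/(4*K) (U(K) = -(-5)/(4*K) = 5/(4*K))
(210 + U(w(-3, 4)))² = (210 + 5/(4*(4 - 3)))² = (210 + (5/4)/1)² = (210 + (5/4)*1)² = (210 + 5/4)² = (845/4)² = 714025/16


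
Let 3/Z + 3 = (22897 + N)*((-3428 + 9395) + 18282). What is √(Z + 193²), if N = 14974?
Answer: √872596220244084071507/153055646 ≈ 193.00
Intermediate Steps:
Z = 1/306111292 (Z = 3/(-3 + (22897 + 14974)*((-3428 + 9395) + 18282)) = 3/(-3 + 37871*(5967 + 18282)) = 3/(-3 + 37871*24249) = 3/(-3 + 918333879) = 3/918333876 = 3*(1/918333876) = 1/306111292 ≈ 3.2668e-9)
√(Z + 193²) = √(1/306111292 + 193²) = √(1/306111292 + 37249) = √(11402339515709/306111292) = √872596220244084071507/153055646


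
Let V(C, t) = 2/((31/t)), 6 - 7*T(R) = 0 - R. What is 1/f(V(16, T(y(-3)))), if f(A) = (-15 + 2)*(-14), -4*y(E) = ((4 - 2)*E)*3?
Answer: 1/182 ≈ 0.0054945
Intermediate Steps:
y(E) = -3*E/2 (y(E) = -(4 - 2)*E*3/4 = -2*E*3/4 = -3*E/2)
T(R) = 6/7 + R/7 (T(R) = 6/7 - (0 - R)/7 = 6/7 - (-1)*R/7 = 6/7 + R/7)
V(C, t) = 2*t/31 (V(C, t) = 2*(t/31) = 2*t/31)
f(A) = 182 (f(A) = -13*(-14) = 182)
1/f(V(16, T(y(-3)))) = 1/182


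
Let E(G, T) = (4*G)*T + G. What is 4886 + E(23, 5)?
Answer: 5369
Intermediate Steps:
E(G, T) = G + 4*G*T (E(G, T) = 4*G*T + G = G + 4*G*T)
4886 + E(23, 5) = 4886 + 23*(1 + 4*5) = 4886 + 23*(1 + 20) = 4886 + 23*21 = 4886 + 483 = 5369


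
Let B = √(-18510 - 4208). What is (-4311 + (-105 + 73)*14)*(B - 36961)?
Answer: 175897399 - 4759*I*√22718 ≈ 1.759e+8 - 7.173e+5*I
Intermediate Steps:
B = I*√22718 (B = √(-22718) = I*√22718 ≈ 150.72*I)
(-4311 + (-105 + 73)*14)*(B - 36961) = (-4311 + (-105 + 73)*14)*(I*√22718 - 36961) = (-4311 - 32*14)*(-36961 + I*√22718) = (-4311 - 448)*(-36961 + I*√22718) = -4759*(-36961 + I*√22718) = 175897399 - 4759*I*√22718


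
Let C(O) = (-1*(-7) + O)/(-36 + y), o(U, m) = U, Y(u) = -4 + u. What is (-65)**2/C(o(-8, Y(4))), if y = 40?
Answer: -16900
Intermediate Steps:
C(O) = 7/4 + O/4 (C(O) = (-1*(-7) + O)/(-36 + 40) = (7 + O)/4 = (7 + O)*(1/4) = 7/4 + O/4)
(-65)**2/C(o(-8, Y(4))) = (-65)**2/(7/4 + (1/4)*(-8)) = 4225/(7/4 - 2) = 4225/(-1/4) = 4225*(-4) = -16900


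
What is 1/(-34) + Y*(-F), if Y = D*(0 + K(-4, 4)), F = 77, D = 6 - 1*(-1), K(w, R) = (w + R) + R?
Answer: -73305/34 ≈ -2156.0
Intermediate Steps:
K(w, R) = w + 2*R (K(w, R) = (R + w) + R = w + 2*R)
D = 7 (D = 6 + 1 = 7)
Y = 28 (Y = 7*(0 + (-4 + 2*4)) = 7*(0 + (-4 + 8)) = 7*(0 + 4) = 7*4 = 28)
1/(-34) + Y*(-F) = 1/(-34) + 28*(-1*77) = -1/34 + 28*(-77) = -1/34 - 2156 = -73305/34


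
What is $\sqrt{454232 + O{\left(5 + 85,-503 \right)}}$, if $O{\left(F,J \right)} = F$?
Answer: $\sqrt{454322} \approx 674.03$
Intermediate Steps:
$\sqrt{454232 + O{\left(5 + 85,-503 \right)}} = \sqrt{454232 + \left(5 + 85\right)} = \sqrt{454232 + 90} = \sqrt{454322}$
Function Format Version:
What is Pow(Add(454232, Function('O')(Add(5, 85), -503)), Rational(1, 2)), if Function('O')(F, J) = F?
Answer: Pow(454322, Rational(1, 2)) ≈ 674.03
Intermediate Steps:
Pow(Add(454232, Function('O')(Add(5, 85), -503)), Rational(1, 2)) = Pow(Add(454232, Add(5, 85)), Rational(1, 2)) = Pow(Add(454232, 90), Rational(1, 2)) = Pow(454322, Rational(1, 2))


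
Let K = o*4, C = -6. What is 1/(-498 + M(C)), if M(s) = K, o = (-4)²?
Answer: -1/434 ≈ -0.0023041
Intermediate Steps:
o = 16
K = 64 (K = 16*4 = 64)
M(s) = 64
1/(-498 + M(C)) = 1/(-498 + 64) = 1/(-434) = -1/434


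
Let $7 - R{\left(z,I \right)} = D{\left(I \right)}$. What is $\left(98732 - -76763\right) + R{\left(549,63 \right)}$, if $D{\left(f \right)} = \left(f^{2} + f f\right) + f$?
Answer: $167501$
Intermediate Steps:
$D{\left(f \right)} = f + 2 f^{2}$ ($D{\left(f \right)} = \left(f^{2} + f^{2}\right) + f = 2 f^{2} + f = f + 2 f^{2}$)
$R{\left(z,I \right)} = 7 - I \left(1 + 2 I\right)$
$\left(98732 - -76763\right) + R{\left(549,63 \right)} = \left(98732 - -76763\right) + \left(7 - 63 \left(1 + 2 \cdot 63\right)\right) = \left(98732 + 76763\right) + \left(7 - 63 \left(1 + 126\right)\right) = 175495 + \left(7 - 63 \cdot 127\right) = 175495 + \left(7 - 8001\right) = 175495 - 7994 = 167501$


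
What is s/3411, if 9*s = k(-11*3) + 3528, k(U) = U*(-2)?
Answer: 1198/10233 ≈ 0.11707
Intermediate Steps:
k(U) = -2*U
s = 1198/3 (s = (-(-22)*3 + 3528)/9 = (-2*(-33) + 3528)/9 = (66 + 3528)/9 = (1/9)*3594 = 1198/3 ≈ 399.33)
s/3411 = (1198/3)/3411 = (1198/3)*(1/3411) = 1198/10233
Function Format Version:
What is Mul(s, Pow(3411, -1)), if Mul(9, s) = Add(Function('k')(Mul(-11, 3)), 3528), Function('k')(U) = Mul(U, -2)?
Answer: Rational(1198, 10233) ≈ 0.11707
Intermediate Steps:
Function('k')(U) = Mul(-2, U)
s = Rational(1198, 3) (s = Mul(Rational(1, 9), Add(Mul(-2, Mul(-11, 3)), 3528)) = Mul(Rational(1, 9), Add(Mul(-2, -33), 3528)) = Mul(Rational(1, 9), Add(66, 3528)) = Mul(Rational(1, 9), 3594) = Rational(1198, 3) ≈ 399.33)
Mul(s, Pow(3411, -1)) = Mul(Rational(1198, 3), Pow(3411, -1)) = Mul(Rational(1198, 3), Rational(1, 3411)) = Rational(1198, 10233)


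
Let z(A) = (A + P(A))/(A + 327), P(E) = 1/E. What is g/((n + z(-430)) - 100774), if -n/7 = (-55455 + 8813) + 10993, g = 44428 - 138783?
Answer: -4178982950/6589163911 ≈ -0.63422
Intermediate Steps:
g = -94355
n = 249543 (n = -7*((-55455 + 8813) + 10993) = -7*(-46642 + 10993) = -7*(-35649) = 249543)
z(A) = (A + 1/A)/(327 + A) (z(A) = (A + 1/A)/(A + 327) = (A + 1/A)/(327 + A))
g/((n + z(-430)) - 100774) = -94355/((249543 + (1 + (-430)²)/((-430)*(327 - 430))) - 100774) = -94355/((249543 - 1/430*(1 + 184900)/(-103)) - 100774) = -94355/((249543 - 1/430*(-1/103)*184901) - 100774) = -94355/((249543 + 184901/44290) - 100774) = -94355/(11052444371/44290 - 100774) = -94355/6589163911/44290 = -94355*44290/6589163911 = -4178982950/6589163911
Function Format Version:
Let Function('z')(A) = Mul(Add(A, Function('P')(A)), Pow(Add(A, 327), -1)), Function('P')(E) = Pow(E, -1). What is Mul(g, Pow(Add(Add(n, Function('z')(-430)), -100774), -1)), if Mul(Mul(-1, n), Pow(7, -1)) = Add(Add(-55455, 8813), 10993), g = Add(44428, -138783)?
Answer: Rational(-4178982950, 6589163911) ≈ -0.63422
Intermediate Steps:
g = -94355
n = 249543 (n = Mul(-7, Add(Add(-55455, 8813), 10993)) = Mul(-7, Add(-46642, 10993)) = Mul(-7, -35649) = 249543)
Function('z')(A) = Mul(Pow(Add(327, A), -1), Add(A, Pow(A, -1))) (Function('z')(A) = Mul(Add(A, Pow(A, -1)), Pow(Add(A, 327), -1)) = Mul(Add(A, Pow(A, -1)), Pow(Add(327, A), -1)) = Mul(Pow(Add(327, A), -1), Add(A, Pow(A, -1))))
Mul(g, Pow(Add(Add(n, Function('z')(-430)), -100774), -1)) = Mul(-94355, Pow(Add(Add(249543, Mul(Pow(-430, -1), Pow(Add(327, -430), -1), Add(1, Pow(-430, 2)))), -100774), -1)) = Mul(-94355, Pow(Add(Add(249543, Mul(Rational(-1, 430), Pow(-103, -1), Add(1, 184900))), -100774), -1)) = Mul(-94355, Pow(Add(Add(249543, Mul(Rational(-1, 430), Rational(-1, 103), 184901)), -100774), -1)) = Mul(-94355, Pow(Add(Add(249543, Rational(184901, 44290)), -100774), -1)) = Mul(-94355, Pow(Add(Rational(11052444371, 44290), -100774), -1)) = Mul(-94355, Pow(Rational(6589163911, 44290), -1)) = Mul(-94355, Rational(44290, 6589163911)) = Rational(-4178982950, 6589163911)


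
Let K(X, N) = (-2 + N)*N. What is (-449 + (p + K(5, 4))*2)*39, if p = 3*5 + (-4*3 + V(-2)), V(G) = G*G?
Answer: -16341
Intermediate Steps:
K(X, N) = N*(-2 + N)
V(G) = G²
p = 7 (p = 3*5 + (-4*3 + (-2)²) = 15 + (-12 + 4) = 15 - 8 = 7)
(-449 + (p + K(5, 4))*2)*39 = (-449 + (7 + 4*(-2 + 4))*2)*39 = (-449 + (7 + 4*2)*2)*39 = (-449 + (7 + 8)*2)*39 = (-449 + 15*2)*39 = (-449 + 30)*39 = -419*39 = -16341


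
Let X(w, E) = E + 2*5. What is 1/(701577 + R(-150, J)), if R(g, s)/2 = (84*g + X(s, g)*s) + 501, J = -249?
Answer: 1/747099 ≈ 1.3385e-6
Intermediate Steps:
X(w, E) = 10 + E (X(w, E) = E + 10 = 10 + E)
R(g, s) = 1002 + 168*g + 2*s*(10 + g) (R(g, s) = 2*((84*g + (10 + g)*s) + 501) = 2*((84*g + s*(10 + g)) + 501) = 2*(501 + 84*g + s*(10 + g)) = 1002 + 168*g + 2*s*(10 + g))
1/(701577 + R(-150, J)) = 1/(701577 + (1002 + 168*(-150) + 2*(-249)*(10 - 150))) = 1/(701577 + (1002 - 25200 + 2*(-249)*(-140))) = 1/(701577 + (1002 - 25200 + 69720)) = 1/(701577 + 45522) = 1/747099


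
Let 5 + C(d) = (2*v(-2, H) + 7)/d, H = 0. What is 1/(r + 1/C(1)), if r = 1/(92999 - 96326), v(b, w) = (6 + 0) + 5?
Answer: 8872/367 ≈ 24.174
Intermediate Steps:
v(b, w) = 11 (v(b, w) = 6 + 5 = 11)
C(d) = -5 + 29/d (C(d) = -5 + (2*11 + 7)/d = -5 + (22 + 7)/d = -5 + 29/d)
r = -1/3327 (r = 1/(-3327) = -1/3327 ≈ -0.00030057)
1/(r + 1/C(1)) = 1/(-1/3327 + 1/(-5 + 29/1)) = 1/(-1/3327 + 1/(-5 + 29*1)) = 1/(-1/3327 + 1/(-5 + 29)) = 1/(-1/3327 + 1/24) = 1/(367/8872) = 8872/367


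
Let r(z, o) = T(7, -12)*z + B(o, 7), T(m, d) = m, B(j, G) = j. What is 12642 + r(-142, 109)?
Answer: 11757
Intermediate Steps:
r(z, o) = o + 7*z (r(z, o) = 7*z + o = o + 7*z)
12642 + r(-142, 109) = 12642 + (109 + 7*(-142)) = 12642 + (109 - 994) = 12642 - 885 = 11757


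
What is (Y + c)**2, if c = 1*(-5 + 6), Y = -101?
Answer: 10000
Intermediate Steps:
c = 1 (c = 1*1 = 1)
(Y + c)**2 = (-101 + 1)**2 = (-100)**2 = 10000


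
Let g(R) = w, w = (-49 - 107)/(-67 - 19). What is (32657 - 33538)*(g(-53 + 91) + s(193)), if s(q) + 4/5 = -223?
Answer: 42047487/215 ≈ 1.9557e+5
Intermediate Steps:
s(q) = -1119/5 (s(q) = -⅘ - 223 = -1119/5)
w = 78/43 (w = -156/(-86) = -156*(-1/86) = 78/43 ≈ 1.8140)
g(R) = 78/43
(32657 - 33538)*(g(-53 + 91) + s(193)) = (32657 - 33538)*(78/43 - 1119/5) = -881*(-47727/215) = 42047487/215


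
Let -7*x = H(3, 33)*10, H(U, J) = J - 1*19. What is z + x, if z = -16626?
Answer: -16646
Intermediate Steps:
H(U, J) = -19 + J (H(U, J) = J - 19 = -19 + J)
x = -20 (x = -(-19 + 33)*10/7 = -2*10 = -⅐*140 = -20)
z + x = -16626 - 20 = -16646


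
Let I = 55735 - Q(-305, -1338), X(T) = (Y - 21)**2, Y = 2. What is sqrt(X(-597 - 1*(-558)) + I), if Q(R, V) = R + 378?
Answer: 11*sqrt(463) ≈ 236.69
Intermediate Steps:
Q(R, V) = 378 + R
X(T) = 361 (X(T) = (2 - 21)**2 = (-19)**2 = 361)
I = 55662 (I = 55735 - (378 - 305) = 55735 - 1*73 = 55735 - 73 = 55662)
sqrt(X(-597 - 1*(-558)) + I) = sqrt(361 + 55662) = sqrt(56023) = 11*sqrt(463)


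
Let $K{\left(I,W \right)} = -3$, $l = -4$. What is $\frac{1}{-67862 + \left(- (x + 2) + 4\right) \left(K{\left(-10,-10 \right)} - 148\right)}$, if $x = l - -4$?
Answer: $- \frac{1}{68164} \approx -1.467 \cdot 10^{-5}$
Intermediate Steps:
$x = 0$ ($x = -4 - -4 = -4 + 4 = 0$)
$\frac{1}{-67862 + \left(- (x + 2) + 4\right) \left(K{\left(-10,-10 \right)} - 148\right)} = \frac{1}{-67862 + \left(- (0 + 2) + 4\right) \left(-3 - 148\right)} = \frac{1}{-67862 + \left(\left(-1\right) 2 + 4\right) \left(-151\right)} = \frac{1}{-67862 + \left(-2 + 4\right) \left(-151\right)} = \frac{1}{-67862 + 2 \left(-151\right)} = \frac{1}{-67862 - 302} = \frac{1}{-68164} = - \frac{1}{68164}$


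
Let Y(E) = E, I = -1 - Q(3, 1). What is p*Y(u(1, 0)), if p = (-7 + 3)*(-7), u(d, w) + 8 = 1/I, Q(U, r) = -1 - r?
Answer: -196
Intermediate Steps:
I = 1 (I = -1 - (-1 - 1*1) = -1 - (-1 - 1) = -1 - 1*(-2) = -1 + 2 = 1)
u(d, w) = -7 (u(d, w) = -8 + 1/1 = -8 + 1 = -7)
p = 28 (p = -4*(-7) = 28)
p*Y(u(1, 0)) = 28*(-7) = -196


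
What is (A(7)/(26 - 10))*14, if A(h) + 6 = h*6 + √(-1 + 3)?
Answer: 63/2 + 7*√2/8 ≈ 32.737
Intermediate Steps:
A(h) = -6 + √2 + 6*h (A(h) = -6 + (h*6 + √(-1 + 3)) = -6 + (6*h + √2) = -6 + (√2 + 6*h) = -6 + √2 + 6*h)
(A(7)/(26 - 10))*14 = ((-6 + √2 + 6*7)/(26 - 10))*14 = ((-6 + √2 + 42)/16)*14 = ((36 + √2)*(1/16))*14 = (9/4 + √2/16)*14 = 63/2 + 7*√2/8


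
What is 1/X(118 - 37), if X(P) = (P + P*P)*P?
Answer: 1/538002 ≈ 1.8587e-6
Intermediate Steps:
X(P) = P*(P + P²) (X(P) = (P + P²)*P = P*(P + P²))
1/X(118 - 37) = 1/((118 - 37)²*(1 + (118 - 37))) = 1/(81²*(1 + 81)) = 1/(6561*82) = 1/538002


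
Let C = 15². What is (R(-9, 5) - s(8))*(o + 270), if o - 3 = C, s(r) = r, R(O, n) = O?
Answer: -8466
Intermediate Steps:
C = 225
o = 228 (o = 3 + 225 = 228)
(R(-9, 5) - s(8))*(o + 270) = (-9 - 1*8)*(228 + 270) = (-9 - 8)*498 = -17*498 = -8466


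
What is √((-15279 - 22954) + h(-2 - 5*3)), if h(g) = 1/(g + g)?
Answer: I*√44197382/34 ≈ 195.53*I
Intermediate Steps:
h(g) = 1/(2*g)
√((-15279 - 22954) + h(-2 - 5*3)) = √((-15279 - 22954) + 1/(2*(-2 - 5*3))) = √(-38233 + 1/(2*(-2 - 15))) = √(-38233 + (½)/(-17)) = √(-38233 + (½)*(-1/17)) = √(-38233 - 1/34) = √(-1299923/34) = I*√44197382/34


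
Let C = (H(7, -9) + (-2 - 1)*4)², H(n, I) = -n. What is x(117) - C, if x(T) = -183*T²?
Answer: -2505448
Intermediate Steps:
C = 361 (C = (-1*7 + (-2 - 1)*4)² = (-7 - 3*4)² = (-7 - 12)² = (-19)² = 361)
x(117) - C = -183*117² - 1*361 = -183*13689 - 361 = -2505087 - 361 = -2505448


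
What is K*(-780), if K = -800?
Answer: 624000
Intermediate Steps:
K*(-780) = -800*(-780) = 624000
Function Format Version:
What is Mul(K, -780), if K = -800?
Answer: 624000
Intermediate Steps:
Mul(K, -780) = Mul(-800, -780) = 624000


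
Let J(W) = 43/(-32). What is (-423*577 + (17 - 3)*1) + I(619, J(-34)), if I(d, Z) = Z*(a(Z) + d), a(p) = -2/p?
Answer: -7836505/32 ≈ -2.4489e+5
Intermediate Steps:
J(W) = -43/32 (J(W) = 43*(-1/32) = -43/32)
I(d, Z) = Z*(d - 2/Z) (I(d, Z) = Z*(-2/Z + d) = Z*(d - 2/Z))
(-423*577 + (17 - 3)*1) + I(619, J(-34)) = (-423*577 + (17 - 3)*1) + (-2 - 43/32*619) = (-244071 + 14*1) + (-2 - 26617/32) = (-244071 + 14) - 26681/32 = -244057 - 26681/32 = -7836505/32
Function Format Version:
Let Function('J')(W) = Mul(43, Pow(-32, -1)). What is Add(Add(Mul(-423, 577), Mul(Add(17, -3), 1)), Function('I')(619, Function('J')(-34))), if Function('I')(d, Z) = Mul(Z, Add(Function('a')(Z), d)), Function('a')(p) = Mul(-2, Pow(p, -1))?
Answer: Rational(-7836505, 32) ≈ -2.4489e+5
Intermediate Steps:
Function('J')(W) = Rational(-43, 32) (Function('J')(W) = Mul(43, Rational(-1, 32)) = Rational(-43, 32))
Function('I')(d, Z) = Mul(Z, Add(d, Mul(-2, Pow(Z, -1)))) (Function('I')(d, Z) = Mul(Z, Add(Mul(-2, Pow(Z, -1)), d)) = Mul(Z, Add(d, Mul(-2, Pow(Z, -1)))))
Add(Add(Mul(-423, 577), Mul(Add(17, -3), 1)), Function('I')(619, Function('J')(-34))) = Add(Add(Mul(-423, 577), Mul(Add(17, -3), 1)), Add(-2, Mul(Rational(-43, 32), 619))) = Add(Add(-244071, Mul(14, 1)), Add(-2, Rational(-26617, 32))) = Add(Add(-244071, 14), Rational(-26681, 32)) = Add(-244057, Rational(-26681, 32)) = Rational(-7836505, 32)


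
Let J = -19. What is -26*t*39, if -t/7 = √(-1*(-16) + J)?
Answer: 7098*I*√3 ≈ 12294.0*I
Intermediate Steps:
t = -7*I*√3 (t = -7*√(-1*(-16) - 19) = -7*√(16 - 19) = -7*I*√3 ≈ -12.124*I)
-26*t*39 = -(-182)*I*√3*39 = (182*I*√3)*39 = 7098*I*√3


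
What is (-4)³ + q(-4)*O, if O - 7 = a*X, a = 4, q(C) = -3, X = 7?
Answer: -169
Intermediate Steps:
O = 35 (O = 7 + 4*7 = 7 + 28 = 35)
(-4)³ + q(-4)*O = (-4)³ - 3*35 = -64 - 105 = -169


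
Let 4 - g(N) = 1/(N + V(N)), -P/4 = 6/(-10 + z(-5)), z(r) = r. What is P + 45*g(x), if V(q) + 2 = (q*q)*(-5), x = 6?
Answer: 160033/880 ≈ 181.86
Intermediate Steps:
V(q) = -2 - 5*q² (V(q) = -2 + (q*q)*(-5) = -2 + q²*(-5) = -2 - 5*q²)
P = 8/5 (P = -24/(-10 - 5) = -24/(-15) = -24*(-1)/15 = -4*(-⅖) = 8/5 ≈ 1.6000)
g(N) = 4 - 1/(-2 + N - 5*N²) (g(N) = 4 - 1/(N + (-2 - 5*N²)) = 4 - 1/(-2 + N - 5*N²))
P + 45*g(x) = 8/5 + 45*((9 - 4*6 + 20*6²)/(2 - 1*6 + 5*6²)) = 8/5 + 45*((9 - 24 + 20*36)/(2 - 6 + 5*36)) = 8/5 + 45*((9 - 24 + 720)/(2 - 6 + 180)) = 8/5 + 45*(705/176) = 8/5 + 31725/176 = 160033/880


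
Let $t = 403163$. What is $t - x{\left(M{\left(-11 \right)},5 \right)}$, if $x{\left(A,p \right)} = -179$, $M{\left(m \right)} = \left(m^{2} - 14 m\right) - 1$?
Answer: $403342$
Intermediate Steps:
$M{\left(m \right)} = -1 + m^{2} - 14 m$
$t - x{\left(M{\left(-11 \right)},5 \right)} = 403163 - -179 = 403163 + 179 = 403342$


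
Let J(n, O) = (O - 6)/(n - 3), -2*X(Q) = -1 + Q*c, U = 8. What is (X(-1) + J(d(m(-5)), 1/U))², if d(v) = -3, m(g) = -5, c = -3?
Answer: 1/2304 ≈ 0.00043403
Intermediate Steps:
X(Q) = ½ + 3*Q/2 (X(Q) = -(-1 + Q*(-3))/2 = -(-1 - 3*Q)/2 = ½ + 3*Q/2)
J(n, O) = (-6 + O)/(-3 + n)
(X(-1) + J(d(m(-5)), 1/U))² = ((½ + (3/2)*(-1)) + (-6 + 1/8)/(-3 - 3))² = ((½ - 3/2) + (-6 + ⅛)/(-6))² = (-1 - ⅙*(-47/8))² = (-1 + 47/48)² = (-1/48)² = 1/2304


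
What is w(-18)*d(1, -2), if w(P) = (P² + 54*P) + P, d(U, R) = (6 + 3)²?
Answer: -53946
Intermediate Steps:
d(U, R) = 81 (d(U, R) = 9² = 81)
w(P) = P² + 55*P
w(-18)*d(1, -2) = -18*(55 - 18)*81 = -18*37*81 = -666*81 = -53946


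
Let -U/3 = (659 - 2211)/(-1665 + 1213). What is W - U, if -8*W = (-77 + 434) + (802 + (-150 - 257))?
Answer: -9458/113 ≈ -83.699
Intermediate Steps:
U = -1164/113 (U = -3*(659 - 2211)/(-1665 + 1213) = -(-4656)/(-452) = -(-4656)*(-1)/452 = -3*388/113 = -1164/113 ≈ -10.301)
W = -94 (W = -((-77 + 434) + (802 + (-150 - 257)))/8 = -(357 + (802 - 407))/8 = -(357 + 395)/8 = -1/8*752 = -94)
W - U = -94 - 1*(-1164/113) = -94 + 1164/113 = -9458/113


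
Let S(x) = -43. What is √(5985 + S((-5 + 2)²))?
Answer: √5942 ≈ 77.084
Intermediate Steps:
√(5985 + S((-5 + 2)²)) = √(5985 - 43) = √5942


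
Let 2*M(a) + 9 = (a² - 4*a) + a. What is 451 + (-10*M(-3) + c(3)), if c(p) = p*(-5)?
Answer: 391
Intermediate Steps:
c(p) = -5*p
M(a) = -9/2 + a²/2 - 3*a/2 (M(a) = -9/2 + ((a² - 4*a) + a)/2 = -9/2 + (a² - 3*a)/2 = -9/2 + (a²/2 - 3*a/2) = -9/2 + a²/2 - 3*a/2)
451 + (-10*M(-3) + c(3)) = 451 + (-10*(-9/2 + (½)*(-3)² - 3/2*(-3)) - 5*3) = 451 + (-10*(-9/2 + (½)*9 + 9/2) - 15) = 451 + (-10*(-9/2 + 9/2 + 9/2) - 15) = 451 + (-10*9/2 - 15) = 451 + (-45 - 15) = 451 - 60 = 391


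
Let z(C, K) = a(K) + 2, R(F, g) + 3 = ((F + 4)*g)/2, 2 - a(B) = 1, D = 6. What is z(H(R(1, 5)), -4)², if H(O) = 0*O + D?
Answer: 9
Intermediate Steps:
a(B) = 1 (a(B) = 2 - 1*1 = 2 - 1 = 1)
R(F, g) = -3 + g*(4 + F)/2 (R(F, g) = -3 + ((F + 4)*g)/2 = -3 + ((4 + F)*g)*(½) = -3 + (g*(4 + F))*(½) = -3 + g*(4 + F)/2)
H(O) = 6 (H(O) = 0*O + 6 = 0 + 6 = 6)
z(C, K) = 3 (z(C, K) = 1 + 2 = 3)
z(H(R(1, 5)), -4)² = 3² = 9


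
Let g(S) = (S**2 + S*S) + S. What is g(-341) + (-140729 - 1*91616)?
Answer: -124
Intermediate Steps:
g(S) = S + 2*S**2 (g(S) = (S**2 + S**2) + S = 2*S**2 + S = S + 2*S**2)
g(-341) + (-140729 - 1*91616) = -341*(1 + 2*(-341)) + (-140729 - 1*91616) = -341*(1 - 682) + (-140729 - 91616) = -341*(-681) - 232345 = 232221 - 232345 = -124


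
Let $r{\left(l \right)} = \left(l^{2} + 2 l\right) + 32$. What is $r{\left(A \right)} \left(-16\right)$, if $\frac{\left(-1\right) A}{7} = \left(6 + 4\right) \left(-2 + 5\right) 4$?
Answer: $-11263232$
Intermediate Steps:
$A = -840$ ($A = - 7 \left(6 + 4\right) \left(-2 + 5\right) 4 = - 7 \cdot 10 \cdot 3 \cdot 4 = - 7 \cdot 30 \cdot 4 = \left(-7\right) 120 = -840$)
$r{\left(l \right)} = 32 + l^{2} + 2 l$
$r{\left(A \right)} \left(-16\right) = \left(32 + \left(-840\right)^{2} + 2 \left(-840\right)\right) \left(-16\right) = \left(32 + 705600 - 1680\right) \left(-16\right) = 703952 \left(-16\right) = -11263232$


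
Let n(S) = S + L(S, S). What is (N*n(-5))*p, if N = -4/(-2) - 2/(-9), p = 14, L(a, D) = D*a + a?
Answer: 1400/3 ≈ 466.67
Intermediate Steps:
L(a, D) = a + D*a
N = 20/9 (N = -4*(-1/2) - 2*(-1/9) = 2 + 2/9 = 20/9 ≈ 2.2222)
n(S) = S + S*(1 + S)
(N*n(-5))*p = (20*(-5*(2 - 5))/9)*14 = (20*(-5*(-3))/9)*14 = ((20/9)*15)*14 = (100/3)*14 = 1400/3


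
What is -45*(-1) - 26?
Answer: 19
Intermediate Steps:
-45*(-1) - 26 = 45 - 26 = 19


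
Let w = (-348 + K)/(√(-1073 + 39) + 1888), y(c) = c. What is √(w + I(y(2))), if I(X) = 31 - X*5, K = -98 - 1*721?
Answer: √(28791583578964 + 462336614*I*√1034)/1188526 ≈ 4.5146 + 0.0011656*I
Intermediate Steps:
K = -819 (K = -98 - 721 = -819)
w = -1167/(1888 + I*√1034) (w = (-348 - 819)/(√(-1073 + 39) + 1888) = -1167/(√(-1034) + 1888) = -1167/(I*√1034 + 1888) = -1167/(1888 + I*√1034) ≈ -0.61794 + 0.010524*I)
I(X) = 31 - 5*X
√(w + I(y(2))) = √((-367216/594263 + 389*I*√1034/1188526) + (31 - 5*2)) = √((-367216/594263 + 389*I*√1034/1188526) + (31 - 10)) = √((-367216/594263 + 389*I*√1034/1188526) + 21) = √(12112307/594263 + 389*I*√1034/1188526)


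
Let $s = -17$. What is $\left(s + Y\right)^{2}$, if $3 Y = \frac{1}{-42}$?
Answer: $\frac{4592449}{15876} \approx 289.27$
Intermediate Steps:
$Y = - \frac{1}{126}$ ($Y = \frac{1}{3 \left(-42\right)} = \frac{1}{3} \left(- \frac{1}{42}\right) = - \frac{1}{126} \approx -0.0079365$)
$\left(s + Y\right)^{2} = \left(-17 - \frac{1}{126}\right)^{2} = \left(- \frac{2143}{126}\right)^{2} = \frac{4592449}{15876}$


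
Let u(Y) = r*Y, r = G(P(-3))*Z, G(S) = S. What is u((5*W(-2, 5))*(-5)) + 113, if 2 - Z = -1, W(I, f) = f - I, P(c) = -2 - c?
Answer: -412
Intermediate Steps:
Z = 3 (Z = 2 - 1*(-1) = 2 + 1 = 3)
r = 3 (r = (-2 - 1*(-3))*3 = (-2 + 3)*3 = 1*3 = 3)
u(Y) = 3*Y
u((5*W(-2, 5))*(-5)) + 113 = 3*((5*(5 - 1*(-2)))*(-5)) + 113 = 3*((5*(5 + 2))*(-5)) + 113 = 3*((5*7)*(-5)) + 113 = 3*(35*(-5)) + 113 = 3*(-175) + 113 = -525 + 113 = -412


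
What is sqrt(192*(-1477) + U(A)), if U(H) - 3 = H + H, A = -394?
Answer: I*sqrt(284369) ≈ 533.26*I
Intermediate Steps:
U(H) = 3 + 2*H (U(H) = 3 + (H + H) = 3 + 2*H)
sqrt(192*(-1477) + U(A)) = sqrt(192*(-1477) + (3 + 2*(-394))) = sqrt(-283584 + (3 - 788)) = sqrt(-283584 - 785) = sqrt(-284369) = I*sqrt(284369)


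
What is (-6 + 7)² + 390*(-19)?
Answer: -7409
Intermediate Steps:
(-6 + 7)² + 390*(-19) = 1² - 7410 = 1 - 7410 = -7409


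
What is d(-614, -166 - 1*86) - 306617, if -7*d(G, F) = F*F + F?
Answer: -315653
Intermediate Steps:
d(G, F) = -F/7 - F**2/7 (d(G, F) = -(F*F + F)/7 = -(F**2 + F)/7 = -(F + F**2)/7 = -F/7 - F**2/7)
d(-614, -166 - 1*86) - 306617 = -(-166 - 1*86)*(1 + (-166 - 1*86))/7 - 306617 = -(-166 - 86)*(1 + (-166 - 86))/7 - 306617 = -1/7*(-252)*(1 - 252) - 306617 = -1/7*(-252)*(-251) - 306617 = -9036 - 306617 = -315653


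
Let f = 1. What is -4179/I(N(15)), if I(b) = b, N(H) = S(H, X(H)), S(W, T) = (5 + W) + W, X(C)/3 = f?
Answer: -597/5 ≈ -119.40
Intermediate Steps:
X(C) = 3 (X(C) = 3*1 = 3)
S(W, T) = 5 + 2*W
N(H) = 5 + 2*H
-4179/I(N(15)) = -4179/(5 + 2*15) = -4179/(5 + 30) = -4179/35 = -4179*1/35 = -597/5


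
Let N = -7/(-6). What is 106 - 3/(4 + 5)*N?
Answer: 1901/18 ≈ 105.61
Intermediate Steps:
N = 7/6 (N = -7*(-⅙) = 7/6 ≈ 1.1667)
106 - 3/(4 + 5)*N = 106 - 3/(4 + 5)*7/6 = 106 - 3/9*7/6 = 106 - (⅑)*3*7/6 = 106 - 7/(3*6) = 106 - 1*7/18 = 106 - 7/18 = 1901/18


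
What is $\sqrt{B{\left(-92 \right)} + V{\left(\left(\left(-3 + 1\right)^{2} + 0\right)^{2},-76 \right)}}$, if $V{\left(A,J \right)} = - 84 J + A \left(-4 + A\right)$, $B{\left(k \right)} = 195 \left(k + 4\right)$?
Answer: $42 i \sqrt{6} \approx 102.88 i$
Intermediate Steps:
$B{\left(k \right)} = 780 + 195 k$ ($B{\left(k \right)} = 195 \left(4 + k\right) = 780 + 195 k$)
$\sqrt{B{\left(-92 \right)} + V{\left(\left(\left(-3 + 1\right)^{2} + 0\right)^{2},-76 \right)}} = \sqrt{\left(780 + 195 \left(-92\right)\right) - \left(-6384 - \left(\left(-3 + 1\right)^{2} + 0\right)^{4} + 4 \left(\left(-3 + 1\right)^{2} + 0\right)^{2}\right)} = \sqrt{\left(780 - 17940\right) + \left(\left(\left(\left(-2\right)^{2} + 0\right)^{2}\right)^{2} + 6384 - 4 \left(\left(-2\right)^{2} + 0\right)^{2}\right)} = \sqrt{-17160 + \left(\left(\left(4 + 0\right)^{2}\right)^{2} + 6384 - 4 \left(4 + 0\right)^{2}\right)} = \sqrt{-17160 + \left(\left(4^{2}\right)^{2} + 6384 - 4 \cdot 4^{2}\right)} = \sqrt{-17160 + \left(16^{2} + 6384 - 64\right)} = \sqrt{-17160 + \left(256 + 6384 - 64\right)} = \sqrt{-17160 + 6576} = \sqrt{-10584} = 42 i \sqrt{6}$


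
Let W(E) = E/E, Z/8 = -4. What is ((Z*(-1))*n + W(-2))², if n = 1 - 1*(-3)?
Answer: 16641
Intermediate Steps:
Z = -32 (Z = 8*(-4) = -32)
W(E) = 1
n = 4 (n = 1 + 3 = 4)
((Z*(-1))*n + W(-2))² = (-32*(-1)*4 + 1)² = (32*4 + 1)² = (128 + 1)² = 129² = 16641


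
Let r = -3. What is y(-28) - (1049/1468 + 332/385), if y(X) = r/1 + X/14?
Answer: -3717141/565180 ≈ -6.5769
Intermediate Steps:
y(X) = -3 + X/14 (y(X) = -3/1 + X/14 = -3*1 + X*(1/14) = -3 + X/14)
y(-28) - (1049/1468 + 332/385) = (-3 + (1/14)*(-28)) - (1049/1468 + 332/385) = (-3 - 2) - (1049*(1/1468) + 332*(1/385)) = -5 - (1049/1468 + 332/385) = -5 - 1*891241/565180 = -5 - 891241/565180 = -3717141/565180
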